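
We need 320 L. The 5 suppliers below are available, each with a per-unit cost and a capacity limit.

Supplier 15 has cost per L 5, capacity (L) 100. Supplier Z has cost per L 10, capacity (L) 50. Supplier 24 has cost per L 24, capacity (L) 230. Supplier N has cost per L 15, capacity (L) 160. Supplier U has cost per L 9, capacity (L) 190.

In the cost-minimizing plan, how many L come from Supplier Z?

30

Use suppliers in increasing cost order.
Supplier 15 at 5: take all 100 L — 220 still needed.
Supplier U (9): use full 190 — 30 L to go.
Supplier Z (10): take the remaining 30 — done.
Supplier N, Supplier 24: unused.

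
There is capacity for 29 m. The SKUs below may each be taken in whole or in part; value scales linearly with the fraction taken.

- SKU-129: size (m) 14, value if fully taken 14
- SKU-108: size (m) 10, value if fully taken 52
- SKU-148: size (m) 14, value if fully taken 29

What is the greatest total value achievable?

Sort by value density: SKU-108 52/10≈5.2, SKU-148 29/14≈2.07, SKU-129 14/14≈1.
All 10 m of SKU-108 fit (value 52) → 19 remain.
Take all of SKU-148 (14 m, value 29) → 5 m left.
Fill the last 5 m with part of SKU-129: 5/14 of it earns 5.
Total value = 86.

86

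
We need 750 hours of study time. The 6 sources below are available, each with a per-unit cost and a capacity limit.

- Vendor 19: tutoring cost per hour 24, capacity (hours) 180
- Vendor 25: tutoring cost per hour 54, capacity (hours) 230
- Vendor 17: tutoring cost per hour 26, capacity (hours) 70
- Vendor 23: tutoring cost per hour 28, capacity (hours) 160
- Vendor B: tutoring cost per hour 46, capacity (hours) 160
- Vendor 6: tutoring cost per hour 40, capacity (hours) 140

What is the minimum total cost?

Fill from the cheapest source first.
Vendor 19 (24): use full 180 — 570 hours to go.
Take 70 from Vendor 17 at 26 — need 500 more.
Vendor 23 (28): use full 160 — 340 hours to go.
Take 140 from Vendor 6 at 40 — need 200 more.
Take 160 from Vendor B at 46 — need 40 more.
Vendor 25 at 54: take 40 of its 230 — requirement met.
Cost = 180×24 + 70×26 + 160×28 + 140×40 + 160×46 + 40×54 = 25740.

25740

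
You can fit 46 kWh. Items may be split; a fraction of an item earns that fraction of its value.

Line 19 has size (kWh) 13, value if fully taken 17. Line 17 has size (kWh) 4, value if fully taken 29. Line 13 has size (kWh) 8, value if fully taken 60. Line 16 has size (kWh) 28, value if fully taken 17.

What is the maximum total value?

Best value per unit of size first: Line 13 60/8≈7.5, Line 17 29/4≈7.25, Line 19 17/13≈1.31, Line 16 17/28≈0.607.
All 8 kWh of Line 13 fit (value 60) — 38 remain.
All 4 kWh of Line 17 fit (value 29) — 34 remain.
Line 19: take in full, 13 kWh for value 17 — 21 left.
21 kWh left: a 21/28 share of Line 16 gives 17×21/28 = 12.75.
Total value = 118.75.

118.75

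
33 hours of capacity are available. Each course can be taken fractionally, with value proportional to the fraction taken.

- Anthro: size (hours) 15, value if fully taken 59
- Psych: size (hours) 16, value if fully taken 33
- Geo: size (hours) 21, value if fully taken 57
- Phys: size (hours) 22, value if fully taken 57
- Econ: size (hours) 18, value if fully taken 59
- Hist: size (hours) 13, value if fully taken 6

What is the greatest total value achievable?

Sort by value density: Anthro 59/15≈3.93, Econ 59/18≈3.28, Geo 57/21≈2.71, Phys 57/22≈2.59, Psych 33/16≈2.06, Hist 6/13≈0.462.
All 15 hours of Anthro fit (value 59) ; 18 remain.
Take all of Econ (18 hours, value 59) ; 0 hours left.
Total value = 118.

118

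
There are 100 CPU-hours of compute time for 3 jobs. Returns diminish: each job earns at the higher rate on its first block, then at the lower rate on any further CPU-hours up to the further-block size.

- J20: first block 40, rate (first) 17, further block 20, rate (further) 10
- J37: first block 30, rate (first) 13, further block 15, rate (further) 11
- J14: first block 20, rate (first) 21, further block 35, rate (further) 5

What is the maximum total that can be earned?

1600

Order all 6 blocks by rate: J14/first 21 > J20/first 17 > J37/first 13 > J37/second 11 > J20/second 10 > J14/second 5.
J14 first at 21: fill all 20 ; 80 left.
Fill J20 first block (40 at 17) ; 40 left.
J37 first at 13: fill all 30 ; 10 left.
10 remain; put them into J37 second at 11.
Total = 21×20 + 17×40 + 13×30 + 11×10 = 1600.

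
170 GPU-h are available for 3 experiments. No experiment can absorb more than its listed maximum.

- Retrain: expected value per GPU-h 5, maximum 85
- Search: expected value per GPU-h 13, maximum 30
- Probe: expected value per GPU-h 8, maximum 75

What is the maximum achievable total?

1315

Rank by expected value per GPU-h: Search 13 > Probe 8 > Retrain 5.
Search takes 30 to reach its cap of 30 ; 140 left.
Probe: +75 to 75 (cap) ; 65 left.
Only 65 left; Retrain takes them to reach 65.
Total = 5×65 + 13×30 + 8×75 = 1315.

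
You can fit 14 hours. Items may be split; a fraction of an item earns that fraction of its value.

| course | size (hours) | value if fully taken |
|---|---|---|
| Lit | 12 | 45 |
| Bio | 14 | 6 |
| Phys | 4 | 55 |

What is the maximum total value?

Sort by value density: Phys 55/4≈13.8, Lit 45/12≈3.75, Bio 6/14≈0.429.
Phys: take in full, 4 hours for value 55 ; 10 left.
Only 10 hours remain; take 10/12 of Lit for value 45×10/12 = 37.5.
Total value = 92.5.

92.5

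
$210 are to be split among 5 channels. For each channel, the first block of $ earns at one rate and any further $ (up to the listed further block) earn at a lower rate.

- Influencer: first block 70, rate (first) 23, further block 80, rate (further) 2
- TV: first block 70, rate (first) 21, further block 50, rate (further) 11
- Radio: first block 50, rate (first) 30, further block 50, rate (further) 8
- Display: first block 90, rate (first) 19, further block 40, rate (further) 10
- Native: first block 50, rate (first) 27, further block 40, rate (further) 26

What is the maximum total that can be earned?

5500

Rank every tier by rate: Radio/T1 30 > Native/T1 27 > Native/T2 26 > Influencer/T1 23 > TV/T1 21 > Display/T1 19 > TV/T2 11 > Display/T2 10 > Radio/T2 8 > Influencer/T2 2.
Radio/T1 (30): +50 ; 160 left.
Fill Native T1 block (50 at 27) ; 110 left.
Fill Native T2 block (40 at 26) ; 70 left.
Influencer/T1 (23): +70 ; 0 left.
Total = 30×50 + 27×50 + 26×40 + 23×70 = 5500.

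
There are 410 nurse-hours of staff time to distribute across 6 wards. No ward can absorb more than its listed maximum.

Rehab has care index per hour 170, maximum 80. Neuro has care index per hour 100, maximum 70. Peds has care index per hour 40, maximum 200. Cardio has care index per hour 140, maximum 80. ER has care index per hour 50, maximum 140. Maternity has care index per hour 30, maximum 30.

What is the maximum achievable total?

40400

Order the wards by care index per hour: Rehab 170 > Cardio 140 > Neuro 100 > ER 50 > Peds 40 > Maternity 30.
Give Rehab 80 to hit its cap of 80 ; 330 left.
Cardio takes 80 to reach its cap of 80 ; 250 left.
Give Neuro 70 to hit its cap of 70 ; 180 left.
ER takes 140 to reach its cap of 140 ; 40 left.
Peds: +40 (room for 200) → 40. Pool exhausted.
Total = 170×80 + 100×70 + 40×40 + 140×80 + 50×140 = 40400.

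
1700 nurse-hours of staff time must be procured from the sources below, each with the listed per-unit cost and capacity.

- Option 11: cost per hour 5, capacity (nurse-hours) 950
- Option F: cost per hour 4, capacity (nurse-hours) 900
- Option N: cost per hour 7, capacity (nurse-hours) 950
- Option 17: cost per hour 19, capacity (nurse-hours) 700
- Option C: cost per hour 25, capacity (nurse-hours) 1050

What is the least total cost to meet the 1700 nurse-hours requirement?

7600

Use sources in increasing cost order.
Option F (4): use full 900 ; 800 nurse-hours to go.
Option 11 at 5: take 800 of its 950 ; requirement met.
Option N, Option 17, Option C: unused.
Cost = 900×4 + 800×5 = 7600.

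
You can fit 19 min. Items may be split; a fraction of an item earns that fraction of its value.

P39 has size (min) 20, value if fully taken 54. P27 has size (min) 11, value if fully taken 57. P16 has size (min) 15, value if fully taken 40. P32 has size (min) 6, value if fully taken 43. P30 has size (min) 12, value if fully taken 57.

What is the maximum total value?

109.5

Sort by value density: P32 43/6≈7.17, P27 57/11≈5.18, P30 57/12≈4.75, P39 54/20≈2.7, P16 40/15≈2.67.
Take all of P32 (6 min, value 43) → 13 min left.
All 11 min of P27 fit (value 57) → 2 remain.
Fill the last 2 min with part of P30: 2/12 of it earns 9.5.
Total value = 109.5.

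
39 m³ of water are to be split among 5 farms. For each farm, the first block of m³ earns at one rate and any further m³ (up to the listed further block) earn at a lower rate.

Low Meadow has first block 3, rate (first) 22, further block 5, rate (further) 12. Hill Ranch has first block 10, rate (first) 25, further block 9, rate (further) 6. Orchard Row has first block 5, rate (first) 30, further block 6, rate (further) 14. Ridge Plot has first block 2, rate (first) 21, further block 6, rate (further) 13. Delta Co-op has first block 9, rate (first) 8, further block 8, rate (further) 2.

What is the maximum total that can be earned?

746

Treat each block as its own option and order by rate: Orchard Row/T1 30 > Hill Ranch/T1 25 > Low Meadow/T1 22 > Ridge Plot/T1 21 > Orchard Row/T2 14 > Ridge Plot/T2 13 > Low Meadow/T2 12 > Delta Co-op/T1 8 > Hill Ranch/T2 6 > Delta Co-op/T2 2.
Orchard Row/T1 (30): +5 → 34 left.
Hill Ranch T1 at 25: fill all 10 → 24 left.
Fill Low Meadow T1 block (3 at 22) → 21 left.
Ridge Plot/T1 (21): +2 → 19 left.
Fill Orchard Row T2 block (6 at 14) → 13 left.
Fill Ridge Plot T2 block (6 at 13) → 7 left.
Fill Low Meadow T2 block (5 at 12) → 2 left.
Delta Co-op T1 at 8: only 2 left, fill 2.
Total = 30×5 + 25×10 + 22×3 + 21×2 + 14×6 + 13×6 + 12×5 + 8×2 = 746.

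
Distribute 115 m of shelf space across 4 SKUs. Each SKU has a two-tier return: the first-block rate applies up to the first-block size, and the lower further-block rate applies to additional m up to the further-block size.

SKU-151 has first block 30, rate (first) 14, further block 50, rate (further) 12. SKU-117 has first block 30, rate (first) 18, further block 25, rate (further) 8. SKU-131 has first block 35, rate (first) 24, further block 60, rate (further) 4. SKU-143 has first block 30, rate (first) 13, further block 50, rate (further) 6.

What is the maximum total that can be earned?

Rank every tier by rate: SKU-131/T1 24 > SKU-117/T1 18 > SKU-151/T1 14 > SKU-143/T1 13 > SKU-151/T2 12 > SKU-117/T2 8 > SKU-143/T2 6 > SKU-131/T2 4.
Fill SKU-131 T1 block (35 at 24) → 80 left.
SKU-117 T1 at 18: fill all 30 → 50 left.
SKU-151 T1 at 14: fill all 30 → 20 left.
SKU-143 T1 at 13: only 20 left, fill 20.
Total = 24×35 + 18×30 + 14×30 + 13×20 = 2060.

2060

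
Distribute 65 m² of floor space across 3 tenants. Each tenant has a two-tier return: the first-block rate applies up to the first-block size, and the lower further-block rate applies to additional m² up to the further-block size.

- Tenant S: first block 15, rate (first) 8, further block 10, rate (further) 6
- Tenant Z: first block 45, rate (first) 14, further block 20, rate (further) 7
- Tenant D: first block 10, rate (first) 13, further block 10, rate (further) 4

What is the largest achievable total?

840

Treat each block as its own option and order by rate: Tenant Z/T1 14 > Tenant D/T1 13 > Tenant S/T1 8 > Tenant Z/T2 7 > Tenant S/T2 6 > Tenant D/T2 4.
Tenant Z/T1 (14): +45 → 20 left.
Tenant D T1 at 13: fill all 10 → 10 left.
10 remain; put them into Tenant S T1 at 8.
Total = 14×45 + 13×10 + 8×10 = 840.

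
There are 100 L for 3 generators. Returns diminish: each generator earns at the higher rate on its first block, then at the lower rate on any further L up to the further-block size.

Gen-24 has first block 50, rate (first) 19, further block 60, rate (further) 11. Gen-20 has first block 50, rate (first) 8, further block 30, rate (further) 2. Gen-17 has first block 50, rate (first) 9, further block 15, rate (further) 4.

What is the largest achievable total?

1500

Order all 6 blocks by rate: Gen-24/tier1 19 > Gen-24/tier2 11 > Gen-17/tier1 9 > Gen-20/tier1 8 > Gen-17/tier2 4 > Gen-20/tier2 2.
Gen-24/tier1 (19): +50 → 50 left.
50 remain; put them into Gen-24 tier2 at 11.
Total = 19×50 + 11×50 = 1500.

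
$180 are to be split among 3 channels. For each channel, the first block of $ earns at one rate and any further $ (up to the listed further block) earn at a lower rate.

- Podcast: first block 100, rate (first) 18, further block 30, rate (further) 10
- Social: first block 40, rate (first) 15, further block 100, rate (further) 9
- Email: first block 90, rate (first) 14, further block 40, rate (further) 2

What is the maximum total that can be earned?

Order all 6 blocks by rate: Podcast/first 18 > Social/first 15 > Email/first 14 > Podcast/second 10 > Social/second 9 > Email/second 2.
Podcast/first (18): +100 → 80 left.
Social first at 15: fill all 40 → 40 left.
Email first at 14: only 40 left, fill 40.
Total = 18×100 + 15×40 + 14×40 = 2960.

2960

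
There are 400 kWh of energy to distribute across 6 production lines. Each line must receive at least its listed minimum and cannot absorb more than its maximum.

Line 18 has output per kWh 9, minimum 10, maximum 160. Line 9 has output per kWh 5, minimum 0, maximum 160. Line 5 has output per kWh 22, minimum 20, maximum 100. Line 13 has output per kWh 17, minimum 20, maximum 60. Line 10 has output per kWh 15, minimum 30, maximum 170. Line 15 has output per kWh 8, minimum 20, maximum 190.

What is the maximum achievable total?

Meeting every minimum uses 10+0+20+20+30+20 = 100 kWh, leaving 300.
Highest output per kWh first: Line 5 22 > Line 13 17 > Line 10 15 > Line 18 9 > Line 15 8 > Line 9 5.
Line 5: +80 to 100 (cap) — 220 left.
Line 13: +40 to 60 (cap) — 180 left.
Line 10: +140 to 170 (cap) — 40 left.
Line 18: +40 (room for 150) → 50. Pool exhausted.
Total = 9×50 + 22×100 + 17×60 + 15×170 + 8×20 = 6380.

6380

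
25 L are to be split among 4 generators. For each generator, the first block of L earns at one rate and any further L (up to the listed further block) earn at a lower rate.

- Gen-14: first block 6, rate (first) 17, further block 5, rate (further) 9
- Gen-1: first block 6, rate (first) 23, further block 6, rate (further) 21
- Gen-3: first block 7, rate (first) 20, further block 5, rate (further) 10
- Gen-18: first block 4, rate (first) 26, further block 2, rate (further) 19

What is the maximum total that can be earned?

546

Order all 8 blocks by rate: Gen-18/tier1 26 > Gen-1/tier1 23 > Gen-1/tier2 21 > Gen-3/tier1 20 > Gen-18/tier2 19 > Gen-14/tier1 17 > Gen-3/tier2 10 > Gen-14/tier2 9.
Gen-18/tier1 (26): +4 ; 21 left.
Gen-1 tier1 at 23: fill all 6 ; 15 left.
Gen-1/tier2 (21): +6 ; 9 left.
Gen-3/tier1 (20): +7 ; 2 left.
Gen-18/tier2 (19): +2 ; 0 left.
Total = 26×4 + 23×6 + 21×6 + 20×7 + 19×2 = 546.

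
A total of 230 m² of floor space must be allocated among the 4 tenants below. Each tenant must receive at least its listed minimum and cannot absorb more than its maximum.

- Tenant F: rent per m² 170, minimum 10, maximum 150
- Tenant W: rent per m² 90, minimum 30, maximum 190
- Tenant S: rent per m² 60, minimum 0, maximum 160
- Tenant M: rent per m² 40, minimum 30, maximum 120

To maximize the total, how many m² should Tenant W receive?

Meeting every minimum uses 10+30+0+30 = 70 m², leaving 160.
Rank by rent per m²: Tenant F 170 > Tenant W 90 > Tenant S 60 > Tenant M 40.
Give Tenant F 140 more to hit its cap of 150 ; 20 left.
Tenant W has room for 160 more but only 20 remain, so it gets 50.

50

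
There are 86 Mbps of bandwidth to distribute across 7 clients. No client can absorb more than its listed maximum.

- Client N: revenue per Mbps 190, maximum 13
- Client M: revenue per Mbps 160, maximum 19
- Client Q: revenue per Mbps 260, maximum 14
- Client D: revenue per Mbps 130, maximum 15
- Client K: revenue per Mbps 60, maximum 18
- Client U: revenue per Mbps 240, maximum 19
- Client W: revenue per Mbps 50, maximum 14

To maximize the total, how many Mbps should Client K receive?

Highest revenue per Mbps first: Client Q 260 > Client U 240 > Client N 190 > Client M 160 > Client D 130 > Client K 60 > Client W 50.
Client Q: +14 to 14 (cap) — 72 left.
Client U takes 19 to reach its cap of 19 — 53 left.
Client N: +13 to 13 (cap) — 40 left.
Client M: +19 to 19 (cap) — 21 left.
Give Client D 15 to hit its cap of 15 — 6 left.
Client K: +6 (room for 18) → 6. Pool exhausted.

6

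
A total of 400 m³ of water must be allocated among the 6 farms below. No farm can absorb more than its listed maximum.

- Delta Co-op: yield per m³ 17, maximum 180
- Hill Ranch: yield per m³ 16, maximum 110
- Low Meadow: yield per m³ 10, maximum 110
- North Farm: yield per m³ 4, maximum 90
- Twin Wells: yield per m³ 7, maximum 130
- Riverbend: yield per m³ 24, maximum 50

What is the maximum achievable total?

6620

Rank by yield per m³: Riverbend 24 > Delta Co-op 17 > Hill Ranch 16 > Low Meadow 10 > Twin Wells 7 > North Farm 4.
Riverbend: +50 to 50 (cap) ; 350 left.
Delta Co-op: +180 to 180 (cap) ; 170 left.
Hill Ranch: +110 to 110 (cap) ; 60 left.
Low Meadow has room for 110 but only 60 remain, so it gets 60.
Total = 17×180 + 16×110 + 10×60 + 24×50 = 6620.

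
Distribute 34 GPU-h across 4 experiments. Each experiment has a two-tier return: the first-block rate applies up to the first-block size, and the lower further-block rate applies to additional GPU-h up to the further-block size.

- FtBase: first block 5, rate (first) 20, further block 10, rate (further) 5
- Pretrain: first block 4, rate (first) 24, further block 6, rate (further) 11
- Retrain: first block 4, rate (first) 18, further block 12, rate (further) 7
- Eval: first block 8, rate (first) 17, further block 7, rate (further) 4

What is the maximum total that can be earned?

519

Rank every tier by rate: Pretrain/T1 24 > FtBase/T1 20 > Retrain/T1 18 > Eval/T1 17 > Pretrain/T2 11 > Retrain/T2 7 > FtBase/T2 5 > Eval/T2 4.
Pretrain T1 at 24: fill all 4 — 30 left.
FtBase/T1 (20): +5 — 25 left.
Fill Retrain T1 block (4 at 18) — 21 left.
Fill Eval T1 block (8 at 17) — 13 left.
Pretrain T2 at 11: fill all 6 — 7 left.
Retrain T2 at 7: only 7 left, fill 7.
Total = 24×4 + 20×5 + 18×4 + 17×8 + 11×6 + 7×7 = 519.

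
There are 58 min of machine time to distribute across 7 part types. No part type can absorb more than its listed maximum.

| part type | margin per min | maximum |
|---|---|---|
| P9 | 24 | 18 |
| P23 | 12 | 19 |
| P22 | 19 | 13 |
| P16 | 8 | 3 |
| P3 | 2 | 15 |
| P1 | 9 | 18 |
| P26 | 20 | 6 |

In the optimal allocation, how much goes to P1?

2

Highest margin per min first: P9 24 > P26 20 > P22 19 > P23 12 > P1 9 > P16 8 > P3 2.
Give P9 18 to hit its cap of 18 → 40 left.
P26 takes 6 to reach its cap of 6 → 34 left.
Give P22 13 to hit its cap of 13 → 21 left.
P23 takes 19 to reach its cap of 19 → 2 left.
P1: +2 (room for 18) → 2. Pool exhausted.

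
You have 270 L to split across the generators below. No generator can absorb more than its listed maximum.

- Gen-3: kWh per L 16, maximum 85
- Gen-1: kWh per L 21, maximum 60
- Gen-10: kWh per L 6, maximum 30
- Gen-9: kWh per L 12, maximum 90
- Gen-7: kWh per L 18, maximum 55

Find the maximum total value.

Highest kWh per L first: Gen-1 21 > Gen-7 18 > Gen-3 16 > Gen-9 12 > Gen-10 6.
Gen-1 takes 60 to reach its cap of 60 — 210 left.
Give Gen-7 55 to hit its cap of 55 — 155 left.
Give Gen-3 85 to hit its cap of 85 — 70 left.
Gen-9: +70 (room for 90) → 70. Pool exhausted.
Total = 16×85 + 21×60 + 12×70 + 18×55 = 4450.

4450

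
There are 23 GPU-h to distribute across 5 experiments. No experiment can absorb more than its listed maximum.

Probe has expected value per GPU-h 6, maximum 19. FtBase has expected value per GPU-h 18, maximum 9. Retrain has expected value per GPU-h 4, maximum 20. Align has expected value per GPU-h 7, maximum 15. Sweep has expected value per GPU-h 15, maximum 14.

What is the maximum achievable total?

Highest expected value per GPU-h first: FtBase 18 > Sweep 15 > Align 7 > Probe 6 > Retrain 4.
FtBase: +9 to 9 (cap) ; 14 left.
Sweep: +14 to 14 (cap) ; 0 left.
Total = 18×9 + 15×14 = 372.

372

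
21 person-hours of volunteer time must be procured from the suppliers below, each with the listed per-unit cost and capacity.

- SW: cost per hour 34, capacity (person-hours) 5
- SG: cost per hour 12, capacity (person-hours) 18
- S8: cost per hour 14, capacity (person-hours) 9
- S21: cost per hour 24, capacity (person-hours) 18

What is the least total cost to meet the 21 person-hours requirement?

Fill from the cheapest supplier first.
Take 18 from SG at 12 — need 3 more.
Take 3 from S8 at 14 to finish.
S21, SW: unused.
Cost = 18×12 + 3×14 = 258.

258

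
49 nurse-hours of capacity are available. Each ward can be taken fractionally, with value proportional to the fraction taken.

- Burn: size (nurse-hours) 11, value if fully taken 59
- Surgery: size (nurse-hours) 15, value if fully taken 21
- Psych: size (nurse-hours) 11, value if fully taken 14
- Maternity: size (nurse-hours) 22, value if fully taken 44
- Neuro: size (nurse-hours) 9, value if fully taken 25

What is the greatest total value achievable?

137.8

Sort by value density: Burn 59/11≈5.36, Neuro 25/9≈2.78, Maternity 44/22≈2, Surgery 21/15≈1.4, Psych 14/11≈1.27.
Take all of Burn (11 nurse-hours, value 59) → 38 nurse-hours left.
Neuro: take in full, 9 nurse-hours for value 25 → 29 left.
Maternity: take in full, 22 nurse-hours for value 44 → 7 left.
7 nurse-hours left: a 7/15 share of Surgery gives 21×7/15 = 9.8.
Total value = 137.8.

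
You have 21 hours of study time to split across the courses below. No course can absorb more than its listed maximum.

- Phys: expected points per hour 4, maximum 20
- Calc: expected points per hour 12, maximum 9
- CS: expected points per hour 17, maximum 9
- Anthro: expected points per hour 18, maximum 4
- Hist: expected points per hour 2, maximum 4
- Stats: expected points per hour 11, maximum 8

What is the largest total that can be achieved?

Order the courses by expected points per hour: Anthro 18 > CS 17 > Calc 12 > Stats 11 > Phys 4 > Hist 2.
Anthro: +4 to 4 (cap) ; 17 left.
CS takes 9 to reach its cap of 9 ; 8 left.
Only 8 left; Calc takes them to reach 8.
Total = 12×8 + 17×9 + 18×4 = 321.

321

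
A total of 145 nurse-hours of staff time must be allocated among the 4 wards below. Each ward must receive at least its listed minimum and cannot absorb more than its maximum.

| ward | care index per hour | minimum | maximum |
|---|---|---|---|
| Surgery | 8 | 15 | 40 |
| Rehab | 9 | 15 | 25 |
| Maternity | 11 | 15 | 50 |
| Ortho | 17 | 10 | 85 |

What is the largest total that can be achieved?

Meeting every minimum uses 15+15+15+10 = 55 nurse-hours, leaving 90.
Highest care index per hour first: Ortho 17 > Maternity 11 > Rehab 9 > Surgery 8.
Give Ortho 75 more to hit its cap of 85 ; 15 left.
Only 15 left; Maternity takes them to reach 30.
Total = 8×15 + 9×15 + 11×30 + 17×85 = 2030.

2030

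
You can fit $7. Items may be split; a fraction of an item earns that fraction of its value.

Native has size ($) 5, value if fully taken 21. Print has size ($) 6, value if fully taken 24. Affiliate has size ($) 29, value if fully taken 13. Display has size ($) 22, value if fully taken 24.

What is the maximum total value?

29

Sort by value density: Native 21/5≈4.2, Print 24/6≈4, Display 24/22≈1.09, Affiliate 13/29≈0.448.
Take all of Native (5 $, value 21) — 2 $ left.
Fill the last 2 $ with part of Print: 2/6 of it earns 8.
Total value = 29.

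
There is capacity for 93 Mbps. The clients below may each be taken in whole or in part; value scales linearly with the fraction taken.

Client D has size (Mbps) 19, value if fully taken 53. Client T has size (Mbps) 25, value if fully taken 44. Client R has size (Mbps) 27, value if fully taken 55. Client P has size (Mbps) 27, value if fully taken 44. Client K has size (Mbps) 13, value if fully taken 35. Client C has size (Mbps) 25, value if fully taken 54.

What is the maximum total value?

Rank by value-to-size ratio: Client D 53/19≈2.79, Client K 35/13≈2.69, Client C 54/25≈2.16, Client R 55/27≈2.04, Client T 44/25≈1.76, Client P 44/27≈1.63.
Take all of Client D (19 Mbps, value 53) — 74 Mbps left.
Take all of Client K (13 Mbps, value 35) — 61 Mbps left.
All 25 Mbps of Client C fit (value 54) — 36 remain.
All 27 Mbps of Client R fit (value 55) — 9 remain.
Fill the last 9 Mbps with part of Client T: 9/25 of it earns 15.84.
Total value = 212.84.

212.84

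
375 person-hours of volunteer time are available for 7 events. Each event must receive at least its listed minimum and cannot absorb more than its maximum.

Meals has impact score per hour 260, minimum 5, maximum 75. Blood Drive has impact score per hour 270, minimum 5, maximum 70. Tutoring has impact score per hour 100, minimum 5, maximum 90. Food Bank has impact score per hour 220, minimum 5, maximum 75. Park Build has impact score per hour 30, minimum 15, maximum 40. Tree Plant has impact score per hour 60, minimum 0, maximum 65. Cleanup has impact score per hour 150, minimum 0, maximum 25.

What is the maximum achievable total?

Meeting every minimum uses 5+5+5+5+15+0+0 = 35 person-hours, leaving 340.
Highest impact score per hour first: Blood Drive 270 > Meals 260 > Food Bank 220 > Cleanup 150 > Tutoring 100 > Tree Plant 60 > Park Build 30.
Blood Drive: +65 to 70 (cap) ; 275 left.
Meals takes 70 more to reach its cap of 75 ; 205 left.
Give Food Bank 70 more to hit its cap of 75 ; 135 left.
Cleanup takes 25 more to reach its cap of 25 ; 110 left.
Give Tutoring 85 more to hit its cap of 90 ; 25 left.
Only 25 left; Tree Plant takes them to reach 25.
Total = 260×75 + 270×70 + 100×90 + 220×75 + 30×15 + 60×25 + 150×25 = 69600.

69600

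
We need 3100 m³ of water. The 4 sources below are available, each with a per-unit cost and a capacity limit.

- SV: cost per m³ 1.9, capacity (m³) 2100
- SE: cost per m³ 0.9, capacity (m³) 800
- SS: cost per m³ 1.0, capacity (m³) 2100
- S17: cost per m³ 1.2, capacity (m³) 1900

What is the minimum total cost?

Use sources in increasing cost order.
SE at 0.9: take all 800 m³ ; 2300 still needed.
Take 2100 from SS at 1.0 ; need 200 more.
Take 200 from S17 at 1.2 to finish.
SV: unused.
Cost = 800×0.9 + 2100×1.0 + 200×1.2 = 3060.

3060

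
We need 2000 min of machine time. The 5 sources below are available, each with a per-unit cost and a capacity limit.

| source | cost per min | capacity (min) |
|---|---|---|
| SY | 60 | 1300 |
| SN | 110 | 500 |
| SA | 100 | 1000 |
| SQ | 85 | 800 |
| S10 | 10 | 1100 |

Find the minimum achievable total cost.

Use sources in increasing cost order.
Take 1100 from S10 at 10 — need 900 more.
Take 900 from SY at 60 to finish.
SQ, SA, SN: unused.
Cost = 1100×10 + 900×60 = 65000.

65000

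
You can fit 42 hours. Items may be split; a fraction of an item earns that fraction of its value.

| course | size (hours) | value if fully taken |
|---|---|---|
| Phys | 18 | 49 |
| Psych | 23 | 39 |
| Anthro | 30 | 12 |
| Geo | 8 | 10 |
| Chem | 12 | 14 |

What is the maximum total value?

Best value per unit of size first: Phys 49/18≈2.72, Psych 39/23≈1.7, Geo 10/8≈1.25, Chem 14/12≈1.17, Anthro 12/30≈0.4.
Phys: take in full, 18 hours for value 49 → 24 left.
Psych: take in full, 23 hours for value 39 → 1 left.
Only 1 hours remain; take 1/8 of Geo for value 10×1/8 = 1.25.
Total value = 89.25.

89.25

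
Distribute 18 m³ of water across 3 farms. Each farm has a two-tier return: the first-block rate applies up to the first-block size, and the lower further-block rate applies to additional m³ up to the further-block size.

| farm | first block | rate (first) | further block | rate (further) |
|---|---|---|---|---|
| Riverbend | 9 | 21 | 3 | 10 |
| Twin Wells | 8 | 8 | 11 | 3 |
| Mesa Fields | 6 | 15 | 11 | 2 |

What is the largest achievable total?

309

Treat each block as its own option and order by rate: Riverbend/first 21 > Mesa Fields/first 15 > Riverbend/second 10 > Twin Wells/first 8 > Twin Wells/second 3 > Mesa Fields/second 2.
Riverbend first at 21: fill all 9 — 9 left.
Mesa Fields/first (15): +6 — 3 left.
Fill Riverbend second block (3 at 10) — 0 left.
Total = 21×9 + 15×6 + 10×3 = 309.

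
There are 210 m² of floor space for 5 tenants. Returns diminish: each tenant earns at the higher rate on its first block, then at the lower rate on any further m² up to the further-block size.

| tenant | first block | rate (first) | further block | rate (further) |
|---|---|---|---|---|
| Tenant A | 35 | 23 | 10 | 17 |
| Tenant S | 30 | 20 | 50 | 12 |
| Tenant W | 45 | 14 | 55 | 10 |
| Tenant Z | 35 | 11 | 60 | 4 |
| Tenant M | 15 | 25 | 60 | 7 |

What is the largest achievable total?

Order all 10 blocks by rate: Tenant M/first 25 > Tenant A/first 23 > Tenant S/first 20 > Tenant A/second 17 > Tenant W/first 14 > Tenant S/second 12 > Tenant Z/first 11 > Tenant W/second 10 > Tenant M/second 7 > Tenant Z/second 4.
Tenant M/first (25): +15 ; 195 left.
Fill Tenant A first block (35 at 23) ; 160 left.
Fill Tenant S first block (30 at 20) ; 130 left.
Tenant A second at 17: fill all 10 ; 120 left.
Fill Tenant W first block (45 at 14) ; 75 left.
Fill Tenant S second block (50 at 12) ; 25 left.
Tenant Z/first: +25 of 35 at 11; pool empty.
Total = 25×15 + 23×35 + 20×30 + 17×10 + 14×45 + 12×50 + 11×25 = 3455.

3455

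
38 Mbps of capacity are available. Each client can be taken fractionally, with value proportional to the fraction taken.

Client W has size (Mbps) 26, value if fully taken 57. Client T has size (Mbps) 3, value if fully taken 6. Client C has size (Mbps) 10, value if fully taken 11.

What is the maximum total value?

Best value per unit of size first: Client W 57/26≈2.19, Client T 6/3≈2, Client C 11/10≈1.1.
All 26 Mbps of Client W fit (value 57) → 12 remain.
Client T: take in full, 3 Mbps for value 6 → 9 left.
Fill the last 9 Mbps with part of Client C: 9/10 of it earns 9.9.
Total value = 72.9.

72.9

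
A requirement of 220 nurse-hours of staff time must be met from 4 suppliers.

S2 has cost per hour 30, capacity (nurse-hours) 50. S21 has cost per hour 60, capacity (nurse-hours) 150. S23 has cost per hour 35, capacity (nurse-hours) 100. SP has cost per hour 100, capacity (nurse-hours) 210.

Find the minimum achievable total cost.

9200

Fill from the cheapest supplier first.
Take 50 from S2 at 30 — need 170 more.
S23 (35): use full 100 — 70 nurse-hours to go.
Take 70 from S21 at 60 to finish.
SP: unused.
Cost = 50×30 + 100×35 + 70×60 = 9200.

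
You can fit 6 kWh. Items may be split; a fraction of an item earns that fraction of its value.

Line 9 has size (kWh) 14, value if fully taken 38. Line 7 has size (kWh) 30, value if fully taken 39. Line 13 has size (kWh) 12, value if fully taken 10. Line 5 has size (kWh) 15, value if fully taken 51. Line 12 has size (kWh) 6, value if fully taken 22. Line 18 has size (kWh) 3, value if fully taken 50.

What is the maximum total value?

Best value per unit of size first: Line 18 50/3≈16.7, Line 12 22/6≈3.67, Line 5 51/15≈3.4, Line 9 38/14≈2.71, Line 7 39/30≈1.3, Line 13 10/12≈0.833.
Take all of Line 18 (3 kWh, value 50) — 3 kWh left.
3 kWh left: a 3/6 share of Line 12 gives 22×3/6 = 11.
Total value = 61.

61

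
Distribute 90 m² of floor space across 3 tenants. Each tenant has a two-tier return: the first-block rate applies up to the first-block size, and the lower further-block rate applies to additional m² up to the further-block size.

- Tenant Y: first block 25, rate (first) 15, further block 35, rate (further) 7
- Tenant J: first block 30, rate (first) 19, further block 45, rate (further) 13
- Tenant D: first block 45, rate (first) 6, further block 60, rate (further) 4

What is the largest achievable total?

1400

Rank every tier by rate: Tenant J/T1 19 > Tenant Y/T1 15 > Tenant J/T2 13 > Tenant Y/T2 7 > Tenant D/T1 6 > Tenant D/T2 4.
Tenant J/T1 (19): +30 ; 60 left.
Tenant Y/T1 (15): +25 ; 35 left.
35 remain; put them into Tenant J T2 at 13.
Total = 19×30 + 15×25 + 13×35 = 1400.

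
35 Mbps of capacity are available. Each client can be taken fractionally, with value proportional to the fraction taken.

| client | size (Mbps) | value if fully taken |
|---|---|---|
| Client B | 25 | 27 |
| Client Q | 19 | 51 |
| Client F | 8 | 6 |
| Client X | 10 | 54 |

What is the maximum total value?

111.48

Sort by value density: Client X 54/10≈5.4, Client Q 51/19≈2.68, Client B 27/25≈1.08, Client F 6/8≈0.75.
Client X: take in full, 10 Mbps for value 54 ; 25 left.
Take all of Client Q (19 Mbps, value 51) ; 6 Mbps left.
6 Mbps left: a 6/25 share of Client B gives 27×6/25 = 6.48.
Total value = 111.48.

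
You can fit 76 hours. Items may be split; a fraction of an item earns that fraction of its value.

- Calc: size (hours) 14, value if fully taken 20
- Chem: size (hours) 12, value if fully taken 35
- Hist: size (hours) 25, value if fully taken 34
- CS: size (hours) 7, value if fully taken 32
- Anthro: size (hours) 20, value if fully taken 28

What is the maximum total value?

146.28

Sort by value density: CS 32/7≈4.57, Chem 35/12≈2.92, Calc 20/14≈1.43, Anthro 28/20≈1.4, Hist 34/25≈1.36.
CS: take in full, 7 hours for value 32 → 69 left.
All 12 hours of Chem fit (value 35) → 57 remain.
Take all of Calc (14 hours, value 20) → 43 hours left.
Anthro: take in full, 20 hours for value 28 → 23 left.
Fill the last 23 hours with part of Hist: 23/25 of it earns 31.28.
Total value = 146.28.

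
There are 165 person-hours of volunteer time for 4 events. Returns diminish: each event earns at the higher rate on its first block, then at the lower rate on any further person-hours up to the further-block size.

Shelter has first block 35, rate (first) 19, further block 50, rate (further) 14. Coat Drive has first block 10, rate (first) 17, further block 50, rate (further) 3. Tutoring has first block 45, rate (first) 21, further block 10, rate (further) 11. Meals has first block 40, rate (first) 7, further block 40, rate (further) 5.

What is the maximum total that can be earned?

2695

Treat each block as its own option and order by rate: Tutoring/first 21 > Shelter/first 19 > Coat Drive/first 17 > Shelter/second 14 > Tutoring/second 11 > Meals/first 7 > Meals/second 5 > Coat Drive/second 3.
Fill Tutoring first block (45 at 21) ; 120 left.
Shelter/first (19): +35 ; 85 left.
Coat Drive/first (17): +10 ; 75 left.
Shelter second at 14: fill all 50 ; 25 left.
Fill Tutoring second block (10 at 11) ; 15 left.
15 remain; put them into Meals first at 7.
Total = 21×45 + 19×35 + 17×10 + 14×50 + 11×10 + 7×15 = 2695.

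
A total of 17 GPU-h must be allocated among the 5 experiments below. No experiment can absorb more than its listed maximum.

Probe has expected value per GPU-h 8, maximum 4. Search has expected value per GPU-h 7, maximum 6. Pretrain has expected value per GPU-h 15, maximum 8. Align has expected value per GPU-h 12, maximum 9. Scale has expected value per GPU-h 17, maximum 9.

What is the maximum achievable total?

273

Rank by expected value per GPU-h: Scale 17 > Pretrain 15 > Align 12 > Probe 8 > Search 7.
Scale: +9 to 9 (cap) ; 8 left.
Pretrain: +8 to 8 (cap) ; 0 left.
Total = 15×8 + 17×9 = 273.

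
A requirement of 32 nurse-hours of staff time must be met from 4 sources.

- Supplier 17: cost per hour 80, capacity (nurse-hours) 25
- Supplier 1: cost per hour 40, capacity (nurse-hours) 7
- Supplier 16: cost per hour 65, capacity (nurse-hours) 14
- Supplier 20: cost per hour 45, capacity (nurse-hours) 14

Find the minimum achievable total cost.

1625

Fill from the cheapest source first.
Supplier 1 (40): use full 7 ; 25 nurse-hours to go.
Supplier 20 at 45: take all 14 nurse-hours ; 11 still needed.
Take 11 from Supplier 16 at 65 to finish.
Supplier 17: unused.
Cost = 7×40 + 14×45 + 11×65 = 1625.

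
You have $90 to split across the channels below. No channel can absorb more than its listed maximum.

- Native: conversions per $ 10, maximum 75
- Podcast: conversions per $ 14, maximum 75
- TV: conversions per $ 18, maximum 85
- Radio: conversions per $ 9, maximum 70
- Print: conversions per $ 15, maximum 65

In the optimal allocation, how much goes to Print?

Highest conversions per $ first: TV 18 > Print 15 > Podcast 14 > Native 10 > Radio 9.
Give TV 85 to hit its cap of 85 → 5 left.
Only 5 left; Print takes them to reach 5.

5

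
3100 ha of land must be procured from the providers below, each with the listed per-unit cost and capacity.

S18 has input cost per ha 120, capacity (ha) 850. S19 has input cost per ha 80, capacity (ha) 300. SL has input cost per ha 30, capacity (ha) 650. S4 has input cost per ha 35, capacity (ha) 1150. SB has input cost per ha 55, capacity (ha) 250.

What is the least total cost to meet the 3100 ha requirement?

Fill from the cheapest provider first.
SL (30): use full 650 → 2450 ha to go.
S4 (35): use full 1150 → 1300 ha to go.
SB (55): use full 250 → 1050 ha to go.
Take 300 from S19 at 80 → need 750 more.
S18 at 120: take 750 of its 850 → requirement met.
Cost = 650×30 + 1150×35 + 250×55 + 300×80 + 750×120 = 187500.

187500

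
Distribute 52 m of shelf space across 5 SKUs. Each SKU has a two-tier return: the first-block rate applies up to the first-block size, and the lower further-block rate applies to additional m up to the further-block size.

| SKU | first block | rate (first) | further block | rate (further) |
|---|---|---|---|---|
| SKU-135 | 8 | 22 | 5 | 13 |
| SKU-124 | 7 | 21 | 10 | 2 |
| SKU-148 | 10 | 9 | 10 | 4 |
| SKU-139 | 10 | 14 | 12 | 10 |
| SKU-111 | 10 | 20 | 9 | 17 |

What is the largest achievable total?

911

Order all 10 blocks by rate: SKU-135/T1 22 > SKU-124/T1 21 > SKU-111/T1 20 > SKU-111/T2 17 > SKU-139/T1 14 > SKU-135/T2 13 > SKU-139/T2 10 > SKU-148/T1 9 > SKU-148/T2 4 > SKU-124/T2 2.
SKU-135 T1 at 22: fill all 8 → 44 left.
SKU-124 T1 at 21: fill all 7 → 37 left.
SKU-111 T1 at 20: fill all 10 → 27 left.
SKU-111 T2 at 17: fill all 9 → 18 left.
SKU-139/T1 (14): +10 → 8 left.
Fill SKU-135 T2 block (5 at 13) → 3 left.
SKU-139/T2: +3 of 12 at 10; pool empty.
Total = 22×8 + 21×7 + 20×10 + 17×9 + 14×10 + 13×5 + 10×3 = 911.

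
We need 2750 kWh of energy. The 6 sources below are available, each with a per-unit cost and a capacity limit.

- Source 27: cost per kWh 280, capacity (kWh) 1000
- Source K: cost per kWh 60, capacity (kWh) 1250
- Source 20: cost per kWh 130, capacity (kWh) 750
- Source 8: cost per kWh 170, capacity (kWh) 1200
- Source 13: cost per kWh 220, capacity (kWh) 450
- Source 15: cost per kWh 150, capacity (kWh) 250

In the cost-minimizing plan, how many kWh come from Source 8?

Use sources in increasing cost order.
Take 1250 from Source K at 60 ; need 1500 more.
Source 20 at 130: take all 750 kWh ; 750 still needed.
Source 15 at 150: take all 250 kWh ; 500 still needed.
Source 8 at 170: take 500 of its 1200 ; requirement met.
Source 13, Source 27: unused.

500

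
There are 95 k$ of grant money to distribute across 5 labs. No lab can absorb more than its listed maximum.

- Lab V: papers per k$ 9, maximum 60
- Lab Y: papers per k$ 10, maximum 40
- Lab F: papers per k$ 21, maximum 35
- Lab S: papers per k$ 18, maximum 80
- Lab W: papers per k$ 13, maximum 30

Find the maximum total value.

Highest papers per k$ first: Lab F 21 > Lab S 18 > Lab W 13 > Lab Y 10 > Lab V 9.
Lab F takes 35 to reach its cap of 35 — 60 left.
Lab S: +60 (room for 80) → 60. Pool exhausted.
Total = 21×35 + 18×60 = 1815.

1815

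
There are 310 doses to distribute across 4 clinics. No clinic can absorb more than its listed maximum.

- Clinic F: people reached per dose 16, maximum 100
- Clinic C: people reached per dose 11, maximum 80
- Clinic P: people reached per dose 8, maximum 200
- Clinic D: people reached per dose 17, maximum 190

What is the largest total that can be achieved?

Order the clinics by people reached per dose: Clinic D 17 > Clinic F 16 > Clinic C 11 > Clinic P 8.
Clinic D: +190 to 190 (cap) → 120 left.
Clinic F: +100 to 100 (cap) → 20 left.
Clinic C has room for 80 but only 20 remain, so it gets 20.
Total = 16×100 + 11×20 + 17×190 = 5050.

5050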